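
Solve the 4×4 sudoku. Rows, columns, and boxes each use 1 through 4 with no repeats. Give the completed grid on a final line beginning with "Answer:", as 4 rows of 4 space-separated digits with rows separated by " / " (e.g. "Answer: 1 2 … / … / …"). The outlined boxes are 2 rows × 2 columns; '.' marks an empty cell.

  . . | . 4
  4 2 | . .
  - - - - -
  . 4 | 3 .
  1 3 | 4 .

Step 1. [r2c3∈{1}] r2c3's peers cover all but 1 ⇒ r2c3=1.
Step 2. [r3c4∈{1,2}] r3c4 is the only open cell in row 3 admitting 1. So r3c4=1.
Step 3. [r3c1∈{2}] r3c1 is down to just 2, so r3c1=2.
Step 4. [r1c2∈{1}] r1c2 is down to just 1, so r1c2=1.
Step 5. [r2c4∈{3}] nothing but 3 survives at r2c4 ⇒ r2c4=3.
Step 6. [r4c4∈{2}] r4c4 is down to just 2, so r4c4=2.
Step 7. [r1c3∈{2}] r1c3's peers cover all but 2, so r1c3=2.
Step 8. [r1c1∈{3}] r1c1 has the single candidate 3 ⇒ r1c1=3.

Answer: 3 1 2 4 / 4 2 1 3 / 2 4 3 1 / 1 3 4 2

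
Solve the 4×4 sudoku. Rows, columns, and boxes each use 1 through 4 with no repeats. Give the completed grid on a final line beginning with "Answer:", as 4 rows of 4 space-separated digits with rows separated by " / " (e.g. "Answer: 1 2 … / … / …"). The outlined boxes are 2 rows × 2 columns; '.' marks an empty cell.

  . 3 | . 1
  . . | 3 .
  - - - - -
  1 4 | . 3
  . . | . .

Step 1. [r4c2∈{2}] r4c2's peers cover all but 2. So r4c2=2.
Step 2. [r2c4∈{2,4}] in col 4, 2 fits only at r2c4 ⇒ r2c4=2.
Step 3. [r1c3∈{4}] r1c3 has the single candidate 4. So r1c3=4.
Step 4. [r1c1∈{2}] r1c1's peers cover all but 2, so r1c1=2.
Step 5. [r2c2∈{1}] nothing but 1 survives at r2c2, so r2c2=1.
Step 6. [r4c4∈{4}] nothing but 4 survives at r4c4 ⇒ r4c4=4.
Step 7. [r2c1∈{4}] r2c1 has the single candidate 4 ⇒ r2c1=4.
Step 8. [r4c1∈{3}] only 3 remains possible at r4c1, so r4c1=3.
Step 9. [r3c3∈{2}] r3c3 has the single candidate 2 ⇒ r3c3=2.
Step 10. [r4c3∈{1}] r4c3's peers cover all but 1. So r4c3=1.

Answer: 2 3 4 1 / 4 1 3 2 / 1 4 2 3 / 3 2 1 4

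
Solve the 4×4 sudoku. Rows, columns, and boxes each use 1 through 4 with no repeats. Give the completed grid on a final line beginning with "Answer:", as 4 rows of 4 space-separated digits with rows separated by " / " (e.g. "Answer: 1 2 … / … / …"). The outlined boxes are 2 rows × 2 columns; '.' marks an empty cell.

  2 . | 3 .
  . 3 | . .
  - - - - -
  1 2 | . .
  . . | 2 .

Step 1. [r4c4∈{1,3,4}] across row 4, 1 lands solely at r4c4, so r4c4=1.
Step 2. [r1c4∈{4}] r1c4 has the single candidate 4 ⇒ r1c4=4.
Step 3. [r4c1∈{3,4}] in row 4, 3 fits only at r4c1, so r4c1=3.
Step 4. [r3c4∈{3}] nothing but 3 survives at r3c4. So r3c4=3.
Step 5. [r3c3∈{4}] r3c3 is down to just 4. So r3c3=4.
Step 6. [r1c2∈{1}] r1c2 is down to just 1. So r1c2=1.
Step 7. [r2c4∈{2}] nothing but 2 survives at r2c4, so r2c4=2.
Step 8. [r2c1∈{4}] r2c1 is down to just 4. So r2c1=4.
Step 9. [r2c3∈{1}] only 1 remains possible at r2c3, so r2c3=1.
Step 10. [r4c2∈{4}] only 4 remains possible at r4c2 ⇒ r4c2=4.

Answer: 2 1 3 4 / 4 3 1 2 / 1 2 4 3 / 3 4 2 1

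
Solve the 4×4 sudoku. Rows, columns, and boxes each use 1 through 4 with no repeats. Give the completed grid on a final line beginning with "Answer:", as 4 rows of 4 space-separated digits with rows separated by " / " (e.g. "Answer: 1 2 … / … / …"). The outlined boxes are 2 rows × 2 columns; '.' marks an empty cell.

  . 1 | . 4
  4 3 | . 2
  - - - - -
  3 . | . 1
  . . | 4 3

Step 1. [r4c2∈{2}] nothing but 2 survives at r4c2 ⇒ r4c2=2.
Step 2. [r1c1∈{2}] r1c1 has the single candidate 2 ⇒ r1c1=2.
Step 3. [r4c1∈{1}] r4c1 has the single candidate 1 ⇒ r4c1=1.
Step 4. [r2c3∈{1}] r2c3 is down to just 1. So r2c3=1.
Step 5. [r1c3∈{3}] r1c3 has the single candidate 3. So r1c3=3.
Step 6. [r3c3∈{2}] only 2 remains possible at r3c3 ⇒ r3c3=2.
Step 7. [r3c2∈{4}] r3c2 is down to just 4 ⇒ r3c2=4.

Answer: 2 1 3 4 / 4 3 1 2 / 3 4 2 1 / 1 2 4 3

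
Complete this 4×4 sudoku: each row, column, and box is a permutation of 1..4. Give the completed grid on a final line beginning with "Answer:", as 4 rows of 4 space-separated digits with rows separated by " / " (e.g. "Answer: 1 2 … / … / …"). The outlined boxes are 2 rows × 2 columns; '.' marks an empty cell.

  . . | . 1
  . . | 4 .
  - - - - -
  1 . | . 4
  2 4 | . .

Step 1. [r2c1∈{3}] r2c1 has the single candidate 3, so r2c1=3.
Step 2. [r1c3∈{2,3}] across row 1, 3 lands solely at r1c3. So r1c3=3.
Step 3. [r2c4∈{2}] only 2 remains possible at r2c4. So r2c4=2.
Step 4. [r4c3∈{1}] r4c3's peers cover all but 1, so r4c3=1.
Step 5. [r2c2∈{1}] r2c2 is down to just 1. So r2c2=1.
Step 6. [r4c4∈{3}] nothing but 3 survives at r4c4. So r4c4=3.
Step 7. [r3c3∈{2}] nothing but 2 survives at r3c3. So r3c3=2.
Step 8. [r3c2∈{3}] r3c2's peers cover all but 3 ⇒ r3c2=3.
Step 9. [r1c2∈{2}] r1c2's peers cover all but 2. So r1c2=2.
Step 10. [r1c1∈{4}] nothing but 4 survives at r1c1 ⇒ r1c1=4.

Answer: 4 2 3 1 / 3 1 4 2 / 1 3 2 4 / 2 4 1 3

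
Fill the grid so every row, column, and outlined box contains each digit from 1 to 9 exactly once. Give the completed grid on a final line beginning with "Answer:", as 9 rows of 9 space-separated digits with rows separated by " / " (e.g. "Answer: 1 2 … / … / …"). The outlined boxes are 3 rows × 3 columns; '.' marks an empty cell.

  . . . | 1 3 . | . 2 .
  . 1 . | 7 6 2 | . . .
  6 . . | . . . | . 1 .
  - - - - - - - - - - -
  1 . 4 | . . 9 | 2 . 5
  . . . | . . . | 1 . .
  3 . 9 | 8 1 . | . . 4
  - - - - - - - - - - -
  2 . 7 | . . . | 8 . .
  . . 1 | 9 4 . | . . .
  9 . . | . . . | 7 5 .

Step 1. [r6c7∈{6}] r6c7 is down to just 6. So r6c7=6.
Step 2. [r8c7∈{3}] r8c7 is down to just 3, so r8c7=3.
Step 3. [r9c2∈{3,4,6,8}] across row 9, 4 lands solely at r9c2. So r9c2=4.
Step 4. [r7c5∈{5}] only 5 remains possible at r7c5. So r7c5=5.
Step 5. [r8c8∈{6}] nothing but 6 survives at r8c8 ⇒ r8c8=6.
Step 6. [r6c2∈{2,5,7}] in row 6, 2 fits only at r6c2. So r6c2=2.
Step 7. [r4c5∈{7}] r4c5 is down to just 7, so r4c5=7.
Step 8. [r3c5∈{8,9}] r3c5 is the only open cell in col 5 admitting 9, so r3c5=9.
Step 9. [r1c2∈{5,7,8,9}] col 2 places 9 nowhere but r1c2 ⇒ r1c2=9.
Step 10. [r6c6∈{5}] r6c6 has the single candidate 5. So r6c6=5.
Step 11. [r2c7∈{4,5,9}] in col 7, 9 fits only at r2c7 ⇒ r2c7=9.
Step 12. [r9c5∈{2,8}] r9c5 is the only open cell in col 5 admitting 8 ⇒ r9c5=8.
Step 13. [r9c4∈{2,3,6}] 2 has one home in box 8: r9c4, so r9c4=2.
Step 14. [r3c4∈{4,5}] across col 4, 5 lands solely at r3c4, so r3c4=5.
Step 15. [r3c7∈{4}] only 4 remains possible at r3c7. So r3c7=4.
Step 16. [r3c6∈{8}] only 8 remains possible at r3c6 ⇒ r3c6=8.
Step 17. [r5c4∈{3,4,6}] r5c4 is the only open cell in col 4 admitting 4 ⇒ r5c4=4.
Step 18. [r2c1∈{4,5,8}] across row 2, 4 lands solely at r2c1 ⇒ r2c1=4.
Step 19. [r2c3∈{3,5,8}] r2c3 is the only open cell in row 2 admitting 5. So r2c3=5.
Step 20. [r1c3∈{8}] only 8 remains possible at r1c3, so r1c3=8.
Step 21. [r5c3∈{6}] r5c3 has the single candidate 6. So r5c3=6.
Step 22. [r5c6∈{3}] r5c6's peers cover all but 3. So r5c6=3.
Step 23. [r4c2∈{8}] r4c2 has the single candidate 8, so r4c2=8.
Step 24. [r7c2∈{3,6}] 6 has one home in col 2: r7c2. So r7c2=6.
Step 25. [r3c2∈{3,7}] in col 2, 3 fits only at r3c2. So r3c2=3.
Step 26. [r5c2∈{5,7}] col 2 places 7 nowhere but r5c2 ⇒ r5c2=7.
Step 27. [r2c9∈{3,8}] in col 9, 3 fits only at r2c9, so r2c9=3.
Step 28. [r7c6∈{1}] r7c6's peers cover all but 1, so r7c6=1.
Step 29. [r7c9∈{9}] r7c9 has the single candidate 9. So r7c9=9.
Step 30. [r8c1∈{5,8}] in row 8, 8 fits only at r8c1. So r8c1=8.
Step 31. [r5c9∈{8}] r5c9 has the single candidate 8, so r5c9=8.
Step 32. [r3c9∈{7}] only 7 remains possible at r3c9 ⇒ r3c9=7.
Step 33. [r5c5∈{2}] only 2 remains possible at r5c5. So r5c5=2.
Step 34. [r5c8∈{9}] r5c8 is down to just 9. So r5c8=9.
Step 35. [r7c4∈{3}] r7c4 has the single candidate 3, so r7c4=3.
Step 36. [r9c3∈{3}] r9c3's peers cover all but 3. So r9c3=3.
Step 37. [r7c8∈{4}] r7c8 is down to just 4, so r7c8=4.
Step 38. [r6c8∈{7}] nothing but 7 survives at r6c8, so r6c8=7.
Step 39. [r2c8∈{8}] r2c8 is down to just 8, so r2c8=8.
Step 40. [r1c9∈{6}] nothing but 6 survives at r1c9 ⇒ r1c9=6.
Step 41. [r5c1∈{5}] nothing but 5 survives at r5c1. So r5c1=5.
Step 42. [r1c6∈{4}] only 4 remains possible at r1c6 ⇒ r1c6=4.
Step 43. [r3c3∈{2}] nothing but 2 survives at r3c3, so r3c3=2.
Step 44. [r8c2∈{5}] r8c2 has the single candidate 5. So r8c2=5.
Step 45. [r4c8∈{3}] r4c8's peers cover all but 3, so r4c8=3.
Step 46. [r1c1∈{7}] r1c1's peers cover all but 7. So r1c1=7.
Step 47. [r1c7∈{5}] only 5 remains possible at r1c7. So r1c7=5.
Step 48. [r8c9∈{2}] only 2 remains possible at r8c9 ⇒ r8c9=2.
Step 49. [r9c6∈{6}] r9c6 is down to just 6. So r9c6=6.
Step 50. [r9c9∈{1}] nothing but 1 survives at r9c9. So r9c9=1.
Step 51. [r4c4∈{6}] r4c4 is down to just 6 ⇒ r4c4=6.
Step 52. [r8c6∈{7}] r8c6 is down to just 7, so r8c6=7.

Answer: 7 9 8 1 3 4 5 2 6 / 4 1 5 7 6 2 9 8 3 / 6 3 2 5 9 8 4 1 7 / 1 8 4 6 7 9 2 3 5 / 5 7 6 4 2 3 1 9 8 / 3 2 9 8 1 5 6 7 4 / 2 6 7 3 5 1 8 4 9 / 8 5 1 9 4 7 3 6 2 / 9 4 3 2 8 6 7 5 1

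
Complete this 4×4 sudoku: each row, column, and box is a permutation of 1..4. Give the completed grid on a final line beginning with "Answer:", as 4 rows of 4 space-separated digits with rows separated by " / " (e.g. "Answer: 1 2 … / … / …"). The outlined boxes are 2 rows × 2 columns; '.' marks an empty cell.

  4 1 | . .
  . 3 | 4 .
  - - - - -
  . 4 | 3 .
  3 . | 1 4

Step 1. [r3c4∈{2}] r3c4 has the single candidate 2. So r3c4=2.
Step 2. [r4c2∈{2}] r4c2's peers cover all but 2, so r4c2=2.
Step 3. [r3c1∈{1}] r3c1 is down to just 1, so r3c1=1.
Step 4. [r2c1∈{2}] nothing but 2 survives at r2c1. So r2c1=2.
Step 5. [r1c3∈{2}] r1c3 has the single candidate 2 ⇒ r1c3=2.
Step 6. [r2c4∈{1}] r2c4 is down to just 1 ⇒ r2c4=1.
Step 7. [r1c4∈{3}] r1c4's peers cover all but 3, so r1c4=3.

Answer: 4 1 2 3 / 2 3 4 1 / 1 4 3 2 / 3 2 1 4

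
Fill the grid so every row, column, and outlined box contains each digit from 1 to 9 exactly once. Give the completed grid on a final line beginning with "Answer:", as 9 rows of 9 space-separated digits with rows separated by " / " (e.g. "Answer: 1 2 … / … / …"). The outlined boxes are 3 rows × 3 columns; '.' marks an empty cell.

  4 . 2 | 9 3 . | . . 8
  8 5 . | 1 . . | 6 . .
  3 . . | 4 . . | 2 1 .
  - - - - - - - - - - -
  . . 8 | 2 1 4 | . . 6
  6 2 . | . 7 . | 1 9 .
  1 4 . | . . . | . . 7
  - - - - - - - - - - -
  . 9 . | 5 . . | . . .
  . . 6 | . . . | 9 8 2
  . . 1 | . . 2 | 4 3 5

Step 1. [r9c1∈{7}] r9c1 is down to just 7 ⇒ r9c1=7.
Step 2. [r2c6∈{7}] nothing but 7 survives at r2c6, so r2c6=7.
Step 3. [r6c6∈{3,5,6,8,9}] 9 has one home in col 6: r6c6. So r6c6=9.
Step 4. [r4c8∈{5}] only 5 remains possible at r4c8 ⇒ r4c8=5.
Step 5. [r8c2∈{3}] r8c2 has the single candidate 3, so r8c2=3.
Step 6. [r7c6∈{1,3,6,8}] across row 7, 3 lands solely at r7c6. So r7c6=3.
Step 7. [r7c5∈{4,6,8}] in row 7, 8 fits only at r7c5. So r7c5=8.
Step 8. [r2c9∈{3,4,9}] in row 2, 3 fits only at r2c9, so r2c9=3.
Step 9. [r3c3∈{7,9}] in col 3, 7 fits only at r3c3 ⇒ r3c3=7.
Step 10. [r3c6∈{5,6,8}] 8 has one home in row 3: r3c6, so r3c6=8.
Step 11. [r5c6∈{5}] nothing but 5 survives at r5c6 ⇒ r5c6=5.
Step 12. [r6c5∈{6}] nothing but 6 survives at r6c5 ⇒ r6c5=6.
Step 13. [r5c4∈{3,8}] r5c4 is the only open cell in row 5 admitting 8. So r5c4=8.
Step 14. [r7c7∈{7}] r7c7's peers cover all but 7 ⇒ r7c7=7.
Step 15. [r6c4∈{3}] only 3 remains possible at r6c4. So r6c4=3.
Step 16. [r1c6∈{6}] r1c6's peers cover all but 6 ⇒ r1c6=6.
Step 17. [r6c3∈{5}] only 5 remains possible at r6c3. So r6c3=5.
Step 18. [r4c7∈{3}] nothing but 3 survives at r4c7. So r4c7=3.
Step 19. [r3c9∈{9}] nothing but 9 survives at r3c9. So r3c9=9.
Step 20. [r6c8∈{2}] nothing but 2 survives at r6c8, so r6c8=2.
Step 21. [r8c5∈{4}] nothing but 4 survives at r8c5. So r8c5=4.
Step 22. [r8c6∈{1}] only 1 remains possible at r8c6, so r8c6=1.
Step 23. [r4c2∈{7}] r4c2's peers cover all but 7. So r4c2=7.
Step 24. [r2c3∈{9}] nothing but 9 survives at r2c3, so r2c3=9.
Step 25. [r6c7∈{8}] r6c7 has the single candidate 8, so r6c7=8.
Step 26. [r7c1∈{2}] r7c1 has the single candidate 2 ⇒ r7c1=2.
Step 27. [r5c9∈{4}] r5c9 has the single candidate 4 ⇒ r5c9=4.
Step 28. [r7c3∈{4}] r7c3 is down to just 4, so r7c3=4.
Step 29. [r9c4∈{6}] nothing but 6 survives at r9c4 ⇒ r9c4=6.
Step 30. [r4c1∈{9}] only 9 remains possible at r4c1. So r4c1=9.
Step 31. [r9c5∈{9}] r9c5 is down to just 9 ⇒ r9c5=9.
Step 32. [r7c8∈{6}] only 6 remains possible at r7c8. So r7c8=6.
Step 33. [r8c1∈{5}] r8c1 is down to just 5. So r8c1=5.
Step 34. [r2c5∈{2}] r2c5 has the single candidate 2, so r2c5=2.
Step 35. [r9c2∈{8}] r9c2's peers cover all but 8 ⇒ r9c2=8.
Step 36. [r3c5∈{5}] nothing but 5 survives at r3c5. So r3c5=5.
Step 37. [r1c8∈{7}] only 7 remains possible at r1c8. So r1c8=7.
Step 38. [r1c2∈{1}] r1c2 is down to just 1, so r1c2=1.
Step 39. [r7c9∈{1}] only 1 remains possible at r7c9 ⇒ r7c9=1.
Step 40. [r8c4∈{7}] r8c4's peers cover all but 7 ⇒ r8c4=7.
Step 41. [r3c2∈{6}] r3c2's peers cover all but 6 ⇒ r3c2=6.
Step 42. [r1c7∈{5}] only 5 remains possible at r1c7. So r1c7=5.
Step 43. [r2c8∈{4}] r2c8 is down to just 4, so r2c8=4.
Step 44. [r5c3∈{3}] nothing but 3 survives at r5c3. So r5c3=3.

Answer: 4 1 2 9 3 6 5 7 8 / 8 5 9 1 2 7 6 4 3 / 3 6 7 4 5 8 2 1 9 / 9 7 8 2 1 4 3 5 6 / 6 2 3 8 7 5 1 9 4 / 1 4 5 3 6 9 8 2 7 / 2 9 4 5 8 3 7 6 1 / 5 3 6 7 4 1 9 8 2 / 7 8 1 6 9 2 4 3 5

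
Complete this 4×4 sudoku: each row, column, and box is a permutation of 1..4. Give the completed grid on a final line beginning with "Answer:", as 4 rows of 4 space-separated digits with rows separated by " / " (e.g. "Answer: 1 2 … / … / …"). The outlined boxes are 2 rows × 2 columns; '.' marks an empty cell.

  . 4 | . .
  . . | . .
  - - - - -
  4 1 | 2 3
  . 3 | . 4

Step 1. [r2c2∈{2}] nothing but 2 survives at r2c2. So r2c2=2.
Step 2. [r2c4∈{1}] r2c4 has the single candidate 1, so r2c4=1.
Step 3. [r2c1∈{3}] r2c1 is down to just 3 ⇒ r2c1=3.
Step 4. [r1c4∈{2}] r1c4 is down to just 2. So r1c4=2.
Step 5. [r4c3∈{1}] only 1 remains possible at r4c3. So r4c3=1.
Step 6. [r2c3∈{4}] only 4 remains possible at r2c3, so r2c3=4.
Step 7. [r1c1∈{1}] r1c1's peers cover all but 1, so r1c1=1.
Step 8. [r4c1∈{2}] r4c1 is down to just 2, so r4c1=2.
Step 9. [r1c3∈{3}] r1c3 is down to just 3, so r1c3=3.

Answer: 1 4 3 2 / 3 2 4 1 / 4 1 2 3 / 2 3 1 4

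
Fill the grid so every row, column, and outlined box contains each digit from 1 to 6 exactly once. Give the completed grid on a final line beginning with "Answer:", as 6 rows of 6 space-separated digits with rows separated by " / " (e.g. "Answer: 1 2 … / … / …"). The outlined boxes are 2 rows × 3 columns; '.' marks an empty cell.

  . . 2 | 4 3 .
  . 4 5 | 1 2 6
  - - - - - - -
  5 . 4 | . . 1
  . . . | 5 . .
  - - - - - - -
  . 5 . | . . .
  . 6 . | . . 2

Step 1. [r6c4∈{3}] r6c4 is down to just 3, so r6c4=3.
Step 2. [r6c3∈{1}] r6c3 is down to just 1 ⇒ r6c3=1.
Step 3. [r5c6∈{4}] r5c6's peers cover all but 4, so r5c6=4.
Step 4. [r3c2∈{2,3}] r3c2 is the only open cell in row 3 admitting 3 ⇒ r3c2=3.
Step 5. [r3c5∈{6}] r3c5's peers cover all but 6 ⇒ r3c5=6.
Step 6. [r1c2∈{1}] r1c2's peers cover all but 1, so r1c2=1.
Step 7. [r4c1∈{1,2,6}] r4c1 is the only open cell in row 4 admitting 1. So r4c1=1.
Step 8. [r2c1∈{3}] r2c1's peers cover all but 3, so r2c1=3.
Step 9. [r6c1∈{4}] only 4 remains possible at r6c1 ⇒ r6c1=4.
Step 10. [r1c1∈{6}] r1c1 is down to just 6, so r1c1=6.
Step 11. [r4c6∈{3}] r4c6's peers cover all but 3. So r4c6=3.
Step 12. [r1c6∈{5}] nothing but 5 survives at r1c6, so r1c6=5.
Step 13. [r5c4∈{6}] nothing but 6 survives at r5c4, so r5c4=6.
Step 14. [r5c5∈{1}] r5c5's peers cover all but 1, so r5c5=1.
Step 15. [r4c2∈{2}] r4c2 is down to just 2. So r4c2=2.
Step 16. [r3c4∈{2}] r3c4 is down to just 2 ⇒ r3c4=2.
Step 17. [r4c3∈{6}] r4c3's peers cover all but 6 ⇒ r4c3=6.
Step 18. [r5c3∈{3}] only 3 remains possible at r5c3. So r5c3=3.
Step 19. [r5c1∈{2}] r5c1's peers cover all but 2, so r5c1=2.
Step 20. [r6c5∈{5}] r6c5's peers cover all but 5. So r6c5=5.
Step 21. [r4c5∈{4}] r4c5 is down to just 4, so r4c5=4.

Answer: 6 1 2 4 3 5 / 3 4 5 1 2 6 / 5 3 4 2 6 1 / 1 2 6 5 4 3 / 2 5 3 6 1 4 / 4 6 1 3 5 2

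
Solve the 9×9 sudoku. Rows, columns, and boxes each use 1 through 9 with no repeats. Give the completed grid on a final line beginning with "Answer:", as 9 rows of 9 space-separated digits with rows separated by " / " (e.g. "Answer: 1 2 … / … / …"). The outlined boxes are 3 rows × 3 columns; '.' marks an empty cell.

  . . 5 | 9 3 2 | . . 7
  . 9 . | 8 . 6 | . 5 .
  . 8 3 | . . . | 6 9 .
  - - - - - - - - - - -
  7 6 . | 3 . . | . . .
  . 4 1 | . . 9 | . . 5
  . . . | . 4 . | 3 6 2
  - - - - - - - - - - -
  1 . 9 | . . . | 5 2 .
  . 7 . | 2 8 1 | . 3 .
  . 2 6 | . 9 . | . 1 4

Step 1. [r3c9∈{1}] only 1 remains possible at r3c9 ⇒ r3c9=1.
Step 2. [r9c1∈{3,5,8}] across box 7, 8 lands solely at r9c1 ⇒ r9c1=8.
Step 3. [r4c7∈{1,4,8,9}] across col 7, 1 lands solely at r4c7. So r4c7=1.
Step 4. [r5c8∈{7,8}] across col 8, 7 lands solely at r5c8, so r5c8=7.
Step 5. [r3c1∈{2,4}] 2 has one home in row 3: r3c1 ⇒ r3c1=2.
Step 6. [r2c1∈{4}] r2c1's peers cover all but 4 ⇒ r2c1=4.
Step 7. [r6c2∈{5}] r6c2 is down to just 5, so r6c2=5.
Step 8. [r9c6∈{3,5,7}] across row 9, 3 lands solely at r9c6, so r9c6=3.
Step 9. [r5c7∈{8}] r5c7's peers cover all but 8, so r5c7=8.
Step 10. [r8c9∈{6,9}] row 8 places 6 nowhere but r8c9. So r8c9=6.
Step 11. [r5c5∈{2,6}] row 5 places 2 nowhere but r5c5. So r5c5=2.
Step 12. [r9c4∈{5,7}] across row 9, 5 lands solely at r9c4. So r9c4=5.
Step 13. [r7c5∈{6,7}] 6 has one home in col 5: r7c5. So r7c5=6.
Step 14. [r6c3∈{8}] r6c3 is down to just 8, so r6c3=8.
Step 15. [r6c6∈{7}] r6c6 is down to just 7 ⇒ r6c6=7.
Step 16. [r4c5∈{5}] r4c5's peers cover all but 5, so r4c5=5.
Step 17. [r3c5∈{7}] only 7 remains possible at r3c5, so r3c5=7.
Step 18. [r3c4∈{4}] r3c4 is down to just 4, so r3c4=4.
Step 19. [r1c7∈{4}] r1c7 is down to just 4 ⇒ r1c7=4.
Step 20. [r1c1∈{6}] nothing but 6 survives at r1c1, so r1c1=6.
Step 21. [r8c3∈{4}] nothing but 4 survives at r8c3, so r8c3=4.
Step 22. [r2c7∈{2}] r2c7's peers cover all but 2 ⇒ r2c7=2.
Step 23. [r7c9∈{8}] r7c9's peers cover all but 8. So r7c9=8.
Step 24. [r2c9∈{3}] nothing but 3 survives at r2c9 ⇒ r2c9=3.
Step 25. [r8c1∈{5}] only 5 remains possible at r8c1, so r8c1=5.
Step 26. [r2c5∈{1}] r2c5 has the single candidate 1 ⇒ r2c5=1.
Step 27. [r4c3∈{2}] r4c3 is down to just 2 ⇒ r4c3=2.
Step 28. [r4c8∈{4}] r4c8 is down to just 4. So r4c8=4.
Step 29. [r3c6∈{5}] r3c6 has the single candidate 5, so r3c6=5.
Step 30. [r6c4∈{1}] r6c4 has the single candidate 1, so r6c4=1.
Step 31. [r4c6∈{8}] only 8 remains possible at r4c6, so r4c6=8.
Step 32. [r7c6∈{4}] r7c6 has the single candidate 4, so r7c6=4.
Step 33. [r1c2∈{1}] nothing but 1 survives at r1c2. So r1c2=1.
Step 34. [r7c2∈{3}] r7c2 is down to just 3. So r7c2=3.
Step 35. [r5c1∈{3}] r5c1's peers cover all but 3. So r5c1=3.
Step 36. [r6c1∈{9}] only 9 remains possible at r6c1 ⇒ r6c1=9.
Step 37. [r7c4∈{7}] nothing but 7 survives at r7c4 ⇒ r7c4=7.
Step 38. [r8c7∈{9}] only 9 remains possible at r8c7 ⇒ r8c7=9.
Step 39. [r5c4∈{6}] only 6 remains possible at r5c4 ⇒ r5c4=6.
Step 40. [r1c8∈{8}] r1c8 is down to just 8, so r1c8=8.
Step 41. [r4c9∈{9}] r4c9's peers cover all but 9, so r4c9=9.
Step 42. [r9c7∈{7}] r9c7's peers cover all but 7 ⇒ r9c7=7.
Step 43. [r2c3∈{7}] nothing but 7 survives at r2c3, so r2c3=7.

Answer: 6 1 5 9 3 2 4 8 7 / 4 9 7 8 1 6 2 5 3 / 2 8 3 4 7 5 6 9 1 / 7 6 2 3 5 8 1 4 9 / 3 4 1 6 2 9 8 7 5 / 9 5 8 1 4 7 3 6 2 / 1 3 9 7 6 4 5 2 8 / 5 7 4 2 8 1 9 3 6 / 8 2 6 5 9 3 7 1 4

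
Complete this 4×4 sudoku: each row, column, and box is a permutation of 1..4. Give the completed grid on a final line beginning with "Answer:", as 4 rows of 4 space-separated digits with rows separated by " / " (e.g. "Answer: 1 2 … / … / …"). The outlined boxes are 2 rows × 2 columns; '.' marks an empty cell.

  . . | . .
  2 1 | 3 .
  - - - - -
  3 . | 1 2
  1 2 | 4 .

Step 1. [r1c1∈{4}] r1c1 has the single candidate 4 ⇒ r1c1=4.
Step 2. [r2c4∈{4}] r2c4 has the single candidate 4 ⇒ r2c4=4.
Step 3. [r4c4∈{3}] r4c4 is down to just 3, so r4c4=3.
Step 4. [r3c2∈{4}] r3c2's peers cover all but 4 ⇒ r3c2=4.
Step 5. [r1c4∈{1}] nothing but 1 survives at r1c4 ⇒ r1c4=1.
Step 6. [r1c2∈{3}] nothing but 3 survives at r1c2, so r1c2=3.
Step 7. [r1c3∈{2}] r1c3's peers cover all but 2 ⇒ r1c3=2.

Answer: 4 3 2 1 / 2 1 3 4 / 3 4 1 2 / 1 2 4 3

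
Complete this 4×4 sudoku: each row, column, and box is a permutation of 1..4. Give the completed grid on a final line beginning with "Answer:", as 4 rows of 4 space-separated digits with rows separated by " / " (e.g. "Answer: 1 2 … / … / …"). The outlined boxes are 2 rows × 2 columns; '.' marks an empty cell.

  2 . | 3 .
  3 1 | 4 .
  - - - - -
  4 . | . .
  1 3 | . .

Step 1. [r4c3∈{2}] r4c3 has the single candidate 2, so r4c3=2.
Step 2. [r1c4∈{1}] r1c4's peers cover all but 1. So r1c4=1.
Step 3. [r3c4∈{3}] r3c4's peers cover all but 3, so r3c4=3.
Step 4. [r1c2∈{4}] only 4 remains possible at r1c2 ⇒ r1c2=4.
Step 5. [r2c4∈{2}] nothing but 2 survives at r2c4. So r2c4=2.
Step 6. [r3c3∈{1}] r3c3 is down to just 1. So r3c3=1.
Step 7. [r3c2∈{2}] r3c2 is down to just 2, so r3c2=2.
Step 8. [r4c4∈{4}] r4c4 is down to just 4. So r4c4=4.

Answer: 2 4 3 1 / 3 1 4 2 / 4 2 1 3 / 1 3 2 4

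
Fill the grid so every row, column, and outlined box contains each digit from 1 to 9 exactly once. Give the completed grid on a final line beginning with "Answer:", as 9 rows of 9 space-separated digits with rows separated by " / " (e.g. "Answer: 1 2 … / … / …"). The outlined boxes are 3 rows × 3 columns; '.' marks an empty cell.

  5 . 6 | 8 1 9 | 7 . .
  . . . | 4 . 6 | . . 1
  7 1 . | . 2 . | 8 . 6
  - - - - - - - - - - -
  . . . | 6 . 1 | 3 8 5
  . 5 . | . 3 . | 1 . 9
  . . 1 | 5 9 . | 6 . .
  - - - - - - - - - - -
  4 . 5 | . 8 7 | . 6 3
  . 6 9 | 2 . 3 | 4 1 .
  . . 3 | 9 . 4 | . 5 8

Step 1. [r7c2∈{2}] only 2 remains possible at r7c2, so r7c2=2.
Step 2. [r3c3∈{4}] r3c3's peers cover all but 4, so r3c3=4.
Step 3. [r5c8∈{2,4,7}] across row 5, 4 lands solely at r5c8 ⇒ r5c8=4.
Step 4. [r1c2∈{3}] r1c2 has the single candidate 3, so r1c2=3.
Step 5. [r1c8∈{2}] nothing but 2 survives at r1c8, so r1c8=2.
Step 6. [r8c1∈{8}] r8c1 is down to just 8 ⇒ r8c1=8.
Step 7. [r3c8∈{3,9}] r3c8 is the only open cell in row 3 admitting 9. So r3c8=9.
Step 8. [r6c9∈{2,7}] col 9 places 2 nowhere but r6c9. So r6c9=2.
Step 9. [r5c6∈{2,8}] col 6 places 2 nowhere but r5c6. So r5c6=2.
Step 10. [r5c3∈{7,8}] row 5 places 8 nowhere but r5c3. So r5c3=8.
Step 11. [r4c3∈{2,7}] 7 has one home in col 3: r4c3 ⇒ r4c3=7.
Step 12. [r4c1∈{2,9}] row 4 places 2 nowhere but r4c1 ⇒ r4c1=2.
Step 13. [r4c2∈{4,9}] across row 4, 9 lands solely at r4c2, so r4c2=9.
Step 14. [r2c7∈{5}] only 5 remains possible at r2c7, so r2c7=5.
Step 15. [r2c8∈{3}] r2c8 is down to just 3. So r2c8=3.
Step 16. [r8c5∈{5}] r8c5's peers cover all but 5 ⇒ r8c5=5.
Step 17. [r6c8∈{7}] r6c8's peers cover all but 7. So r6c8=7.
Step 18. [r3c4∈{3}] r3c4's peers cover all but 3. So r3c4=3.
Step 19. [r8c9∈{7}] only 7 remains possible at r8c9, so r8c9=7.
Step 20. [r4c5∈{4}] only 4 remains possible at r4c5, so r4c5=4.
Step 21. [r6c6∈{8}] only 8 remains possible at r6c6 ⇒ r6c6=8.
Step 22. [r9c1∈{1}] r9c1's peers cover all but 1. So r9c1=1.
Step 23. [r2c1∈{9}] r2c1 has the single candidate 9, so r2c1=9.
Step 24. [r9c5∈{6}] nothing but 6 survives at r9c5. So r9c5=6.
Step 25. [r7c4∈{1}] only 1 remains possible at r7c4. So r7c4=1.
Step 26. [r3c6∈{5}] r3c6's peers cover all but 5, so r3c6=5.
Step 27. [r2c3∈{2}] r2c3 is down to just 2 ⇒ r2c3=2.
Step 28. [r9c7∈{2}] r9c7 has the single candidate 2 ⇒ r9c7=2.
Step 29. [r6c2∈{4}] only 4 remains possible at r6c2, so r6c2=4.
Step 30. [r2c2∈{8}] r2c2's peers cover all but 8. So r2c2=8.
Step 31. [r2c5∈{7}] r2c5 is down to just 7 ⇒ r2c5=7.
Step 32. [r6c1∈{3}] r6c1 is down to just 3, so r6c1=3.
Step 33. [r9c2∈{7}] only 7 remains possible at r9c2 ⇒ r9c2=7.
Step 34. [r5c4∈{7}] r5c4 has the single candidate 7 ⇒ r5c4=7.
Step 35. [r5c1∈{6}] r5c1's peers cover all but 6, so r5c1=6.
Step 36. [r7c7∈{9}] r7c7 has the single candidate 9 ⇒ r7c7=9.
Step 37. [r1c9∈{4}] r1c9's peers cover all but 4. So r1c9=4.

Answer: 5 3 6 8 1 9 7 2 4 / 9 8 2 4 7 6 5 3 1 / 7 1 4 3 2 5 8 9 6 / 2 9 7 6 4 1 3 8 5 / 6 5 8 7 3 2 1 4 9 / 3 4 1 5 9 8 6 7 2 / 4 2 5 1 8 7 9 6 3 / 8 6 9 2 5 3 4 1 7 / 1 7 3 9 6 4 2 5 8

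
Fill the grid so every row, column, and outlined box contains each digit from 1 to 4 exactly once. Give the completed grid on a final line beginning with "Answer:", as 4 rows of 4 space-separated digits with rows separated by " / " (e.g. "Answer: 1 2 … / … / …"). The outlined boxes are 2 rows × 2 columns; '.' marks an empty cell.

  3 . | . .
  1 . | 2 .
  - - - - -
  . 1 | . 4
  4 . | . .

Step 1. [r4c2∈{2,3}] in col 2, 3 fits only at r4c2 ⇒ r4c2=3.
Step 2. [r1c4∈{1}] r1c4 has the single candidate 1, so r1c4=1.
Step 3. [r1c3∈{4}] r1c3's peers cover all but 4. So r1c3=4.
Step 4. [r3c1∈{2}] nothing but 2 survives at r3c1, so r3c1=2.
Step 5. [r2c4∈{3}] only 3 remains possible at r2c4, so r2c4=3.
Step 6. [r3c3∈{3}] nothing but 3 survives at r3c3. So r3c3=3.
Step 7. [r4c3∈{1}] only 1 remains possible at r4c3. So r4c3=1.
Step 8. [r2c2∈{4}] r2c2's peers cover all but 4. So r2c2=4.
Step 9. [r4c4∈{2}] nothing but 2 survives at r4c4. So r4c4=2.
Step 10. [r1c2∈{2}] r1c2 has the single candidate 2. So r1c2=2.

Answer: 3 2 4 1 / 1 4 2 3 / 2 1 3 4 / 4 3 1 2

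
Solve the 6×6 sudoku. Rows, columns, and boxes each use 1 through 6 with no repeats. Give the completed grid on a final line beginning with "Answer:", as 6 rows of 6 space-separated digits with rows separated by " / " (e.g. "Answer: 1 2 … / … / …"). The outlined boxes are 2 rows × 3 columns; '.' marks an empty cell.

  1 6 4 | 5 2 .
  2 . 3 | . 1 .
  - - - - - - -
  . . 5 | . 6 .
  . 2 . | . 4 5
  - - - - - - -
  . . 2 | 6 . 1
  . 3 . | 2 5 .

Step 1. [r3c2∈{1,4}] col 2 places 1 nowhere but r3c2 ⇒ r3c2=1.
Step 2. [r3c1∈{3,4}] in row 3, 4 fits only at r3c1 ⇒ r3c1=4.
Step 3. [r4c1∈{3,6}] r4c1 is the only open cell in col 1 admitting 3, so r4c1=3.
Step 4. [r4c3∈{6}] only 6 remains possible at r4c3, so r4c3=6.
Step 5. [r5c2∈{4,5}] across row 5, 4 lands solely at r5c2. So r5c2=4.
Step 6. [r2c6∈{4,6}] across row 2, 6 lands solely at r2c6 ⇒ r2c6=6.
Step 7. [r3c4∈{3}] r3c4's peers cover all but 3, so r3c4=3.
Step 8. [r2c2∈{5}] r2c2 is down to just 5, so r2c2=5.
Step 9. [r1c6∈{3}] r1c6 has the single candidate 3, so r1c6=3.
Step 10. [r5c1∈{5}] r5c1 is down to just 5 ⇒ r5c1=5.
Step 11. [r3c6∈{2}] r3c6 has the single candidate 2. So r3c6=2.
Step 12. [r2c4∈{4}] nothing but 4 survives at r2c4 ⇒ r2c4=4.
Step 13. [r6c3∈{1}] only 1 remains possible at r6c3 ⇒ r6c3=1.
Step 14. [r5c5∈{3}] nothing but 3 survives at r5c5 ⇒ r5c5=3.
Step 15. [r6c1∈{6}] r6c1 is down to just 6. So r6c1=6.
Step 16. [r4c4∈{1}] r4c4's peers cover all but 1. So r4c4=1.
Step 17. [r6c6∈{4}] nothing but 4 survives at r6c6. So r6c6=4.

Answer: 1 6 4 5 2 3 / 2 5 3 4 1 6 / 4 1 5 3 6 2 / 3 2 6 1 4 5 / 5 4 2 6 3 1 / 6 3 1 2 5 4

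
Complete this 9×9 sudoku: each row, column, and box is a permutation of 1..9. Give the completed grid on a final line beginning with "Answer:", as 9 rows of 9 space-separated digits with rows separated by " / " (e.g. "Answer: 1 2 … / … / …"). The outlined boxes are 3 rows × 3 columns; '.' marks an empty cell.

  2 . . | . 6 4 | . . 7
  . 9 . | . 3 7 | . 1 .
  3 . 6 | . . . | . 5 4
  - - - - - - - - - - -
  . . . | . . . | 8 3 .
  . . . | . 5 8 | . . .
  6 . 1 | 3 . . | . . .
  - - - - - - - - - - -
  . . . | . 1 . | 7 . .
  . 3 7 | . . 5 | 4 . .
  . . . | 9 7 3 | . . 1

Step 1. [r7c4∈{2,4,6,8}] in box 8, 4 fits only at r7c4. So r7c4=4.
Step 2. [r6c2∈{2,4,5,7,8}] in row 6, 8 fits only at r6c2 ⇒ r6c2=8.
Step 3. [r7c9∈{2,3,5,6,8,9}] in row 7, 3 fits only at r7c9 ⇒ r7c9=3.
Step 4. [r9c7∈{2,5,6}] 5 has one home in box 9: r9c7, so r9c7=5.
Step 5. [r6c8∈{2,4,7,9}] row 6 places 7 nowhere but r6c8. So r6c8=7.
Step 6. [r5c8∈{2,4,6,9}] across col 8, 4 lands solely at r5c8 ⇒ r5c8=4.
Step 7. [r5c7∈{1,2,6,9}] col 7 places 1 nowhere but r5c7 ⇒ r5c7=1.
Step 8. [r3c2∈{1,7}] 7 has one home in row 3: r3c2 ⇒ r3c2=7.
Step 9. [r5c2∈{2}] r5c2 has the single candidate 2, so r5c2=2.
Step 10. [r6c9∈{2,5,9}] in row 6, 5 fits only at r6c9, so r6c9=5.
Step 11. [r6c5∈{2,4,9}] r6c5 is the only open cell in row 6 admitting 4 ⇒ r6c5=4.
Step 12. [r1c2∈{1,5}] in col 2, 1 fits only at r1c2, so r1c2=1.
Step 13. [r8c1∈{1,8,9}] in row 8, 1 fits only at r8c1, so r8c1=1.
Step 14. [r2c7∈{2,6}] r2c7 is the only open cell in col 7 admitting 6, so r2c7=6.
Step 15. [r1c4∈{5,8}] the only places for 8 in row 3 are inside box 2. So r1c4≠8.
Step 16. [r1c4∈{5}] r1c4 is down to just 5. So r1c4=5.
Step 17. [r1c3∈{8}] r1c3's peers cover all but 8. So r1c3=8.
Step 18. [r1c8∈{9}] r1c8 has the single candidate 9. So r1c8=9.
Step 19. [r3c7∈{2}] only 2 remains possible at r3c7. So r3c7=2.
Step 20. [r4c9∈{2,6,9}] r4c9 is the only open cell in box 6 admitting 2. So r4c9=2.
Step 21. [r4c5∈{9}] r4c5 has the single candidate 9. So r4c5=9.
Step 22. [r8c5∈{2,8}] in col 5, 2 fits only at r8c5 ⇒ r8c5=2.
Step 23. [r8c4∈{6,8}] r8c4 is the only open cell in box 8 admitting 8 ⇒ r8c4=8.
Step 24. [r8c8∈{6}] r8c8's peers cover all but 6 ⇒ r8c8=6.
Step 25. [r9c2∈{4,6}] across row 9, 6 lands solely at r9c2 ⇒ r9c2=6.
Step 26. [r7c2∈{5}] r7c2's peers cover all but 5 ⇒ r7c2=5.
Step 27. [r5c9∈{6,9}] col 9 places 6 nowhere but r5c9, so r5c9=6.
Step 28. [r4c4∈{1,6,7}] col 4 places 6 nowhere but r4c4 ⇒ r4c4=6.
Step 29. [r4c1∈{4,5,7}] across row 4, 7 lands solely at r4c1 ⇒ r4c1=7.
Step 30. [r4c3∈{4,5}] in row 4, 5 fits only at r4c3. So r4c3=5.
Step 31. [r2c3∈{4}] only 4 remains possible at r2c3, so r2c3=4.
Step 32. [r9c3∈{2}] r9c3 is down to just 2 ⇒ r9c3=2.
Step 33. [r5c1∈{9}] r5c1 is down to just 9 ⇒ r5c1=9.
Step 34. [r9c8∈{8}] r9c8 has the single candidate 8. So r9c8=8.
Step 35. [r3c6∈{1,9}] 9 has one home in row 3: r3c6 ⇒ r3c6=9.
Step 36. [r6c6∈{2}] r6c6's peers cover all but 2, so r6c6=2.
Step 37. [r5c4∈{7}] only 7 remains possible at r5c4, so r5c4=7.
Step 38. [r2c1∈{5}] only 5 remains possible at r2c1. So r2c1=5.
Step 39. [r5c3∈{3}] r5c3's peers cover all but 3. So r5c3=3.
Step 40. [r2c9∈{8}] only 8 remains possible at r2c9 ⇒ r2c9=8.
Step 41. [r6c7∈{9}] r6c7 is down to just 9, so r6c7=9.
Step 42. [r8c9∈{9}] nothing but 9 survives at r8c9 ⇒ r8c9=9.
Step 43. [r2c4∈{2}] r2c4 has the single candidate 2, so r2c4=2.
Step 44. [r7c3∈{9}] r7c3's peers cover all but 9. So r7c3=9.
Step 45. [r3c5∈{8}] r3c5 has the single candidate 8. So r3c5=8.
Step 46. [r9c1∈{4}] r9c1 has the single candidate 4, so r9c1=4.
Step 47. [r3c4∈{1}] nothing but 1 survives at r3c4. So r3c4=1.
Step 48. [r4c2∈{4}] r4c2's peers cover all but 4. So r4c2=4.
Step 49. [r4c6∈{1}] r4c6 has the single candidate 1. So r4c6=1.
Step 50. [r7c1∈{8}] only 8 remains possible at r7c1. So r7c1=8.
Step 51. [r7c6∈{6}] r7c6 is down to just 6 ⇒ r7c6=6.
Step 52. [r1c7∈{3}] r1c7 is down to just 3. So r1c7=3.
Step 53. [r7c8∈{2}] r7c8 is down to just 2. So r7c8=2.

Answer: 2 1 8 5 6 4 3 9 7 / 5 9 4 2 3 7 6 1 8 / 3 7 6 1 8 9 2 5 4 / 7 4 5 6 9 1 8 3 2 / 9 2 3 7 5 8 1 4 6 / 6 8 1 3 4 2 9 7 5 / 8 5 9 4 1 6 7 2 3 / 1 3 7 8 2 5 4 6 9 / 4 6 2 9 7 3 5 8 1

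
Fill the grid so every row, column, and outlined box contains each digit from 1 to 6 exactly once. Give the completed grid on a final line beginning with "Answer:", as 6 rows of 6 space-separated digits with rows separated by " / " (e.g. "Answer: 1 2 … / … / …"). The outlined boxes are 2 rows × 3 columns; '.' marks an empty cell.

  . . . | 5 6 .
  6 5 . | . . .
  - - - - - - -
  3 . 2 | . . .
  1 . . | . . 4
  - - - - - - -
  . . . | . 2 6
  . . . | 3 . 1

Step 1. [r5c4∈{4}] r5c4's peers cover all but 4 ⇒ r5c4=4.
Step 2. [r6c5∈{5}] r6c5 is down to just 5. So r6c5=5.
Step 3. [r4c2∈{6}] only 6 remains possible at r4c2, so r4c2=6.
Step 4. [r2c5∈{1,3,4}] in col 5, 4 fits only at r2c5 ⇒ r2c5=4.
Step 5. [r2c4∈{1,2}] in box 2, 1 fits only at r2c4 ⇒ r2c4=1.
Step 6. [r2c3∈{3}] r2c3's peers cover all but 3, so r2c3=3.
Step 7. [r3c2∈{4}] r3c2 is down to just 4. So r3c2=4.
Step 8. [r6c2∈{2}] nothing but 2 survives at r6c2. So r6c2=2.
Step 9. [r1c1∈{2,4}] r1c1 is the only open cell in col 1 admitting 2, so r1c1=2.
Step 10. [r1c2∈{1}] only 1 remains possible at r1c2 ⇒ r1c2=1.
Step 11. [r5c3∈{1,5}] row 5 places 1 nowhere but r5c3. So r5c3=1.
Step 12. [r1c3∈{4}] only 4 remains possible at r1c3, so r1c3=4.
Step 13. [r4c3∈{5}] r4c3's peers cover all but 5 ⇒ r4c3=5.
Step 14. [r5c1∈{5}] r5c1's peers cover all but 5. So r5c1=5.
Step 15. [r2c6∈{2}] r2c6 has the single candidate 2, so r2c6=2.
Step 16. [r6c1∈{4}] r6c1's peers cover all but 4. So r6c1=4.
Step 17. [r1c6∈{3}] r1c6 is down to just 3. So r1c6=3.
Step 18. [r6c3∈{6}] r6c3's peers cover all but 6. So r6c3=6.
Step 19. [r5c2∈{3}] only 3 remains possible at r5c2. So r5c2=3.
Step 20. [r4c4∈{2}] r4c4 has the single candidate 2 ⇒ r4c4=2.
Step 21. [r3c4∈{6}] nothing but 6 survives at r3c4, so r3c4=6.
Step 22. [r3c5∈{1}] r3c5's peers cover all but 1 ⇒ r3c5=1.
Step 23. [r4c5∈{3}] r4c5 is down to just 3 ⇒ r4c5=3.
Step 24. [r3c6∈{5}] only 5 remains possible at r3c6, so r3c6=5.

Answer: 2 1 4 5 6 3 / 6 5 3 1 4 2 / 3 4 2 6 1 5 / 1 6 5 2 3 4 / 5 3 1 4 2 6 / 4 2 6 3 5 1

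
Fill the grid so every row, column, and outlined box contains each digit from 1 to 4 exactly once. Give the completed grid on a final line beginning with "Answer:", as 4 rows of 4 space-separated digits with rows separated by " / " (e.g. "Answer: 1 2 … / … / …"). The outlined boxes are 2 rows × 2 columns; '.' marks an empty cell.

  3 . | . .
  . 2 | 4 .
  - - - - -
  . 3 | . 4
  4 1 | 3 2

Step 1. [r1c4∈{1}] r1c4 is down to just 1. So r1c4=1.
Step 2. [r3c3∈{1}] r3c3 is down to just 1 ⇒ r3c3=1.
Step 3. [r3c1∈{2}] r3c1 has the single candidate 2. So r3c1=2.
Step 4. [r1c2∈{4}] only 4 remains possible at r1c2, so r1c2=4.
Step 5. [r2c4∈{3}] r2c4's peers cover all but 3, so r2c4=3.
Step 6. [r2c1∈{1}] only 1 remains possible at r2c1 ⇒ r2c1=1.
Step 7. [r1c3∈{2}] nothing but 2 survives at r1c3 ⇒ r1c3=2.

Answer: 3 4 2 1 / 1 2 4 3 / 2 3 1 4 / 4 1 3 2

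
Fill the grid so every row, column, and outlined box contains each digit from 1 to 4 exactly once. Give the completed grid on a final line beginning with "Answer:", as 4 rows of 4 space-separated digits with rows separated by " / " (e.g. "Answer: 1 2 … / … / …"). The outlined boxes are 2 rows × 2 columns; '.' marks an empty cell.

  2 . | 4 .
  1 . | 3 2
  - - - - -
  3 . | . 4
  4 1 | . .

Step 1. [r3c2∈{2}] only 2 remains possible at r3c2, so r3c2=2.
Step 2. [r4c4∈{3}] r4c4 is down to just 3. So r4c4=3.
Step 3. [r1c4∈{1}] r1c4 has the single candidate 1. So r1c4=1.
Step 4. [r4c3∈{2}] r4c3 is down to just 2. So r4c3=2.
Step 5. [r2c2∈{4}] nothing but 4 survives at r2c2 ⇒ r2c2=4.
Step 6. [r3c3∈{1}] only 1 remains possible at r3c3 ⇒ r3c3=1.
Step 7. [r1c2∈{3}] r1c2 has the single candidate 3, so r1c2=3.

Answer: 2 3 4 1 / 1 4 3 2 / 3 2 1 4 / 4 1 2 3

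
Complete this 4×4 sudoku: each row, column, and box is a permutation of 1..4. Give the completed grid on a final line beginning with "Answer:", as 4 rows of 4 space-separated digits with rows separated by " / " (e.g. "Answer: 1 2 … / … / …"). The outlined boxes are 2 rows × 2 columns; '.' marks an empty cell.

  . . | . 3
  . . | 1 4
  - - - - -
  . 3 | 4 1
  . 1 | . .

Step 1. [r1c3∈{2}] r1c3 has the single candidate 2. So r1c3=2.
Step 2. [r3c1∈{2}] r3c1's peers cover all but 2, so r3c1=2.
Step 3. [r4c1∈{4}] r4c1's peers cover all but 4, so r4c1=4.
Step 4. [r1c2∈{4}] r1c2's peers cover all but 4, so r1c2=4.
Step 5. [r4c3∈{3}] nothing but 3 survives at r4c3 ⇒ r4c3=3.
Step 6. [r2c2∈{2}] only 2 remains possible at r2c2. So r2c2=2.
Step 7. [r2c1∈{3}] r2c1 has the single candidate 3, so r2c1=3.
Step 8. [r4c4∈{2}] nothing but 2 survives at r4c4 ⇒ r4c4=2.
Step 9. [r1c1∈{1}] r1c1 has the single candidate 1, so r1c1=1.

Answer: 1 4 2 3 / 3 2 1 4 / 2 3 4 1 / 4 1 3 2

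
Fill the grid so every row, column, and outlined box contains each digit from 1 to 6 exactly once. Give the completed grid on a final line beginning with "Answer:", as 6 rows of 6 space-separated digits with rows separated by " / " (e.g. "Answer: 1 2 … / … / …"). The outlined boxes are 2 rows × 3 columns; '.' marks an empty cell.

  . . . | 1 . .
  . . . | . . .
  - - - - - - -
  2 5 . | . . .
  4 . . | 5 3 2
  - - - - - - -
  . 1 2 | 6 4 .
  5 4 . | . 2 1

Step 1. [r6c3∈{3,6}] 6 has one home in row 6: r6c3, so r6c3=6.
Step 2. [r2c4∈{2,3,4}] col 4 places 2 nowhere but r2c4. So r2c4=2.
Step 3. [r5c6∈{3,5}] across row 5, 5 lands solely at r5c6. So r5c6=5.
Step 4. [r2c1∈{1,3,6}] 1 has one home in col 1: r2c1. So r2c1=1.
Step 5. [r1c1∈{3,6}] col 1 places 6 nowhere but r1c1 ⇒ r1c1=6.
Step 6. [r2c2∈{3}] r2c2 has the single candidate 3. So r2c2=3.
Step 7. [r1c5∈{5}] r1c5's peers cover all but 5 ⇒ r1c5=5.
Step 8. [r1c3∈{4}] nothing but 4 survives at r1c3 ⇒ r1c3=4.
Step 9. [r2c5∈{6}] nothing but 6 survives at r2c5. So r2c5=6.
Step 10. [r2c6∈{4}] r2c6's peers cover all but 4. So r2c6=4.
Step 11. [r4c3∈{1}] only 1 remains possible at r4c3 ⇒ r4c3=1.
Step 12. [r3c3∈{3}] r3c3 has the single candidate 3. So r3c3=3.
Step 13. [r6c4∈{3}] nothing but 3 survives at r6c4. So r6c4=3.
Step 14. [r3c6∈{6}] r3c6's peers cover all but 6 ⇒ r3c6=6.
Step 15. [r4c2∈{6}] r4c2 is down to just 6 ⇒ r4c2=6.
Step 16. [r5c1∈{3}] r5c1 has the single candidate 3 ⇒ r5c1=3.
Step 17. [r3c5∈{1}] r3c5 is down to just 1. So r3c5=1.
Step 18. [r1c6∈{3}] only 3 remains possible at r1c6, so r1c6=3.
Step 19. [r2c3∈{5}] r2c3's peers cover all but 5 ⇒ r2c3=5.
Step 20. [r3c4∈{4}] r3c4 has the single candidate 4 ⇒ r3c4=4.
Step 21. [r1c2∈{2}] r1c2 has the single candidate 2 ⇒ r1c2=2.

Answer: 6 2 4 1 5 3 / 1 3 5 2 6 4 / 2 5 3 4 1 6 / 4 6 1 5 3 2 / 3 1 2 6 4 5 / 5 4 6 3 2 1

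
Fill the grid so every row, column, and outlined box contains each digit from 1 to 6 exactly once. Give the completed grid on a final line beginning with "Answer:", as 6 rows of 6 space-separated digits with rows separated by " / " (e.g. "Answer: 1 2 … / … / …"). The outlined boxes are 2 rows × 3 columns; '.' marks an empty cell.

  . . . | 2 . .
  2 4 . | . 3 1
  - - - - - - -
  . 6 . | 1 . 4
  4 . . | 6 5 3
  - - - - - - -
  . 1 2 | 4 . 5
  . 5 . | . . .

Step 1. [r5c1∈{3,6}] in row 5, 3 fits only at r5c1 ⇒ r5c1=3.
Step 2. [r6c1∈{6}] r6c1 has the single candidate 6. So r6c1=6.
Step 3. [r1c1∈{1,5}] 1 has one home in col 1: r1c1. So r1c1=1.
Step 4. [r1c3∈{3,5,6}] across row 1, 5 lands solely at r1c3, so r1c3=5.
Step 5. [r1c5∈{4,6}] row 1 places 4 nowhere but r1c5. So r1c5=4.
Step 6. [r6c6∈{2}] nothing but 2 survives at r6c6 ⇒ r6c6=2.
Step 7. [r3c1∈{5}] r3c1 is down to just 5. So r3c1=5.
Step 8. [r4c2∈{2}] r4c2 has the single candidate 2. So r4c2=2.
Step 9. [r1c2∈{3}] r1c2 is down to just 3 ⇒ r1c2=3.
Step 10. [r6c3∈{4}] r6c3's peers cover all but 4, so r6c3=4.
Step 11. [r1c6∈{6}] r1c6's peers cover all but 6, so r1c6=6.
Step 12. [r2c4∈{5}] r2c4's peers cover all but 5 ⇒ r2c4=5.
Step 13. [r3c5∈{2}] nothing but 2 survives at r3c5, so r3c5=2.
Step 14. [r4c3∈{1}] nothing but 1 survives at r4c3, so r4c3=1.
Step 15. [r3c3∈{3}] only 3 remains possible at r3c3. So r3c3=3.
Step 16. [r5c5∈{6}] nothing but 6 survives at r5c5. So r5c5=6.
Step 17. [r2c3∈{6}] r2c3's peers cover all but 6 ⇒ r2c3=6.
Step 18. [r6c4∈{3}] r6c4's peers cover all but 3 ⇒ r6c4=3.
Step 19. [r6c5∈{1}] r6c5 is down to just 1 ⇒ r6c5=1.

Answer: 1 3 5 2 4 6 / 2 4 6 5 3 1 / 5 6 3 1 2 4 / 4 2 1 6 5 3 / 3 1 2 4 6 5 / 6 5 4 3 1 2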